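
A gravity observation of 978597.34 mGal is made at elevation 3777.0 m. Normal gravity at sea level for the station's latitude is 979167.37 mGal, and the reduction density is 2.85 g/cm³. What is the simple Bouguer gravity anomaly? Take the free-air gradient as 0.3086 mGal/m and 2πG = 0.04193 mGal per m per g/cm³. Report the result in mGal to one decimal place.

Free-air correction = 0.3086 × 3777.0 = 1165.58 mGal
Free-air anomaly = 978597.34 − 979167.37 + (1165.58) = 595.55 mGal
Bouguer slab correction = 0.04193 × 2.85 × 3777.0 = 451.35 mGal
Simple Bouguer anomaly = 595.55 − (451.35) = 144.20 mGal

144.2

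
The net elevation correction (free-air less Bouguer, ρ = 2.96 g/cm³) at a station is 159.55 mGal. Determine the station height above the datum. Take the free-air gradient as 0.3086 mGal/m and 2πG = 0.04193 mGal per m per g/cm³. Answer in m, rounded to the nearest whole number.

865

Combined gradient = 0.3086 − 0.04193 × 2.96 = 0.1844872 mGal/m
h = 159.55 / 0.1844872 = 864.83 m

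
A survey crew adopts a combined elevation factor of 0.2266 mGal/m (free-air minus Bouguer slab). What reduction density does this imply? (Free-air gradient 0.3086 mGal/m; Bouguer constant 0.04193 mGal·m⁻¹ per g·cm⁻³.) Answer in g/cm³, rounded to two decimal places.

1.96

0.2266 = 0.3086 − 0.04193 × ρ
ρ = (0.3086 − 0.2266) / 0.04193 = 1.96 g/cm³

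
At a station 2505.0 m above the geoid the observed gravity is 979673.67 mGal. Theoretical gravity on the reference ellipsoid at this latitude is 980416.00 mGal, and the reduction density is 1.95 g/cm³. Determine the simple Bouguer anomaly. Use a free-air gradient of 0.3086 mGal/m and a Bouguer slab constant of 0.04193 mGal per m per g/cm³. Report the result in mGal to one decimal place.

Free-air correction = 0.3086 × 2505.0 = 773.04 mGal
Free-air anomaly = 979673.67 − 980416.00 + (773.04) = 30.71 mGal
Bouguer slab correction = 0.04193 × 1.95 × 2505.0 = 204.82 mGal
Simple Bouguer anomaly = 30.71 − (204.82) = -174.11 mGal

-174.1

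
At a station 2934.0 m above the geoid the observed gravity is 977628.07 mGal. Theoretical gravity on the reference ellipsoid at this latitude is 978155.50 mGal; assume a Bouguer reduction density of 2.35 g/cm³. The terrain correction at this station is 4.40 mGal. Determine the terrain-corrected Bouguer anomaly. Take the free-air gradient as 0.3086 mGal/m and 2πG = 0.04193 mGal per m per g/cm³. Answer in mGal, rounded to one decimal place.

93.3

Free-air correction = 0.3086 × 2934.0 = 905.43 mGal
Free-air anomaly = 977628.07 − 978155.50 + (905.43) = 378.00 mGal
Bouguer slab correction = 0.04193 × 2.35 × 2934.0 = 289.10 mGal
Simple Bouguer anomaly = 378.00 − (289.10) = 88.90 mGal
Complete Bouguer anomaly = 88.90 + 4.40 = 93.30 mGal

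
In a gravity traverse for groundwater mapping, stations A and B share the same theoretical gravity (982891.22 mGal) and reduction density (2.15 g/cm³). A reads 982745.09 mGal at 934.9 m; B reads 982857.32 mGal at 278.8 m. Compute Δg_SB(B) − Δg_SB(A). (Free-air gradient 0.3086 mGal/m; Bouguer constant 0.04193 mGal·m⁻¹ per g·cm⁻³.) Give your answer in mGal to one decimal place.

-31.1

Δg_SB(A) = 982745.09 − 982891.22 + 0.3086×934.9 − 0.04193×2.15×934.9 = 58.10 mGal
Δg_SB(B) = 982857.32 − 982891.22 + 0.3086×278.8 − 0.04193×2.15×278.8 = 27.00 mGal
Difference = 27.00 − (58.10) = -31.10 mGal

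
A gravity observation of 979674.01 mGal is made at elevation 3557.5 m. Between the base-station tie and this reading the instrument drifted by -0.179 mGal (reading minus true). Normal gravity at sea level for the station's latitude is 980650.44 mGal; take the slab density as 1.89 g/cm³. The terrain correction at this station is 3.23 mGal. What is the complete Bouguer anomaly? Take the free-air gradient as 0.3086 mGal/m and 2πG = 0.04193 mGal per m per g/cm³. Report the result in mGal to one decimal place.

-157.1

Drift-corrected reading = 979674.01 − (-0.179) = 979674.189 mGal
Free-air correction = 0.3086 × 3557.5 = 1097.84 mGal
Free-air anomaly = 979674.189 − 980650.44 + (1097.84) = 121.589 mGal
Bouguer slab correction = 0.04193 × 1.89 × 3557.5 = 281.92 mGal
Simple Bouguer anomaly = 121.589 − (281.92) = -160.331 mGal
Complete Bouguer anomaly = -160.331 + 3.23 = -157.101 mGal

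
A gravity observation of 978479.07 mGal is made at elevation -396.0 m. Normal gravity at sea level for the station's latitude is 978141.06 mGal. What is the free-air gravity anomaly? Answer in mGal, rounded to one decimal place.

Free-air correction = 0.3086 × -396.0 = -122.21 mGal
Free-air anomaly = 978479.07 − 978141.06 + (-122.21) = 215.80 mGal

215.8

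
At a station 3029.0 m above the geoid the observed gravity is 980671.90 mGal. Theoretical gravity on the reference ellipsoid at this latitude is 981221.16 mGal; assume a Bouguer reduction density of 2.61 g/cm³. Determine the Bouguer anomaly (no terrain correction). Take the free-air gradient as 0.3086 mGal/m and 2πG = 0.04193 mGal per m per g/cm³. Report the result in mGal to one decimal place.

54.0

Free-air correction = 0.3086 × 3029.0 = 934.75 mGal
Free-air anomaly = 980671.90 − 981221.16 + (934.75) = 385.49 mGal
Bouguer slab correction = 0.04193 × 2.61 × 3029.0 = 331.49 mGal
Simple Bouguer anomaly = 385.49 − (331.49) = 54.00 mGal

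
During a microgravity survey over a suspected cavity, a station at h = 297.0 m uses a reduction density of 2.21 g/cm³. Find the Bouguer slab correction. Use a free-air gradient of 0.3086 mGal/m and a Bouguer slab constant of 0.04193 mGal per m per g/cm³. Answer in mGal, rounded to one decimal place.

Bouguer slab correction = 0.04193 × 2.21 × 297.0 = 27.5 mGal

27.5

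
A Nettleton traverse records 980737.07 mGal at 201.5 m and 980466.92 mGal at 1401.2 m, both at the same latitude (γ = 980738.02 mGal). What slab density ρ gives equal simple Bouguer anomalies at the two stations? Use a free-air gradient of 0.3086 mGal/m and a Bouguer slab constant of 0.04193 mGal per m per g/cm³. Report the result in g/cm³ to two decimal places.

Δg_obs = 980466.92 − 980737.07 = -270.15 mGal over Δh = 1401.2 − 201.5 = 1199.7 m
Equal Bouguer anomalies ⇒ Δg_obs + (0.3086 − 0.04193ρ)·Δh = 0
0.3086 − 0.04193ρ = −Δg_obs/Δh = 0.22518
ρ = (0.3086 − 0.22518) / 0.04193 = 1.99 g/cm³

1.99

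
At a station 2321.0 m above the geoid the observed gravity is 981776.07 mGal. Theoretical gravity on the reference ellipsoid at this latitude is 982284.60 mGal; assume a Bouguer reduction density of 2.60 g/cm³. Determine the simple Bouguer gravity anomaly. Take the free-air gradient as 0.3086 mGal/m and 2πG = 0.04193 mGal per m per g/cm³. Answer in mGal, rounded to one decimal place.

-45.3

Free-air correction = 0.3086 × 2321.0 = 716.26 mGal
Free-air anomaly = 981776.07 − 982284.60 + (716.26) = 207.73 mGal
Bouguer slab correction = 0.04193 × 2.60 × 2321.0 = 253.03 mGal
Simple Bouguer anomaly = 207.73 − (253.03) = -45.30 mGal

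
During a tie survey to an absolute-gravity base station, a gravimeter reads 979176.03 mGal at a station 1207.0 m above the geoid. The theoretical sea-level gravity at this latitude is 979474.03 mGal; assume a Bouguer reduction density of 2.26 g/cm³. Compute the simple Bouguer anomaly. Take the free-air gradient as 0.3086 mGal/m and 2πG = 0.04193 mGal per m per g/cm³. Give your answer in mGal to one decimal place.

-39.9

Free-air correction = 0.3086 × 1207.0 = 372.48 mGal
Free-air anomaly = 979176.03 − 979474.03 + (372.48) = 74.48 mGal
Bouguer slab correction = 0.04193 × 2.26 × 1207.0 = 114.38 mGal
Simple Bouguer anomaly = 74.48 − (114.38) = -39.90 mGal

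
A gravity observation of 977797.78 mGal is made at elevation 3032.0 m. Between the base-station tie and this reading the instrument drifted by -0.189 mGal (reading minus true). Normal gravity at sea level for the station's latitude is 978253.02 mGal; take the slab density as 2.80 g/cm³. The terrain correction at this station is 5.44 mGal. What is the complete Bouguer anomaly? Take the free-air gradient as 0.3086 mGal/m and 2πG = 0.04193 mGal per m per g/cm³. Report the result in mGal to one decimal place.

Drift-corrected reading = 977797.78 − (-0.189) = 977797.969 mGal
Free-air correction = 0.3086 × 3032.0 = 935.68 mGal
Free-air anomaly = 977797.969 − 978253.02 + (935.68) = 480.629 mGal
Bouguer slab correction = 0.04193 × 2.80 × 3032.0 = 355.97 mGal
Simple Bouguer anomaly = 480.629 − (355.97) = 124.659 mGal
Complete Bouguer anomaly = 124.659 + 5.44 = 130.099 mGal

130.1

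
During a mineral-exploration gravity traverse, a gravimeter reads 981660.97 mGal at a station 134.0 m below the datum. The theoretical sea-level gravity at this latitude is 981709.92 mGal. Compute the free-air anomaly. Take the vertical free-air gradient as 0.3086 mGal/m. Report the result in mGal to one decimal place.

Free-air correction = 0.3086 × -134.0 = -41.35 mGal
Free-air anomaly = 981660.97 − 981709.92 + (-41.35) = -90.30 mGal

-90.3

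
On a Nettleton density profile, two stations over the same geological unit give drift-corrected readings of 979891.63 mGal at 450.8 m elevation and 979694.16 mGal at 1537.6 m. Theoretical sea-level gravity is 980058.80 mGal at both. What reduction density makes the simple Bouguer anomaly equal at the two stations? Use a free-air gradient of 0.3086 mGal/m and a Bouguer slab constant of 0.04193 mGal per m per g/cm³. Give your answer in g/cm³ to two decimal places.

3.03

Δg_obs = 979694.16 − 979891.63 = -197.47 mGal over Δh = 1537.6 − 450.8 = 1086.8 m
Equal Bouguer anomalies ⇒ Δg_obs + (0.3086 − 0.04193ρ)·Δh = 0
0.3086 − 0.04193ρ = −Δg_obs/Δh = 0.18170
ρ = (0.3086 − 0.18170) / 0.04193 = 3.03 g/cm³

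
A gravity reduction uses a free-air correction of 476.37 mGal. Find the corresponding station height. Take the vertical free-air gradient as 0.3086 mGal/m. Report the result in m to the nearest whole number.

1544

h = 476.37 / 0.3086 = 1543.65 m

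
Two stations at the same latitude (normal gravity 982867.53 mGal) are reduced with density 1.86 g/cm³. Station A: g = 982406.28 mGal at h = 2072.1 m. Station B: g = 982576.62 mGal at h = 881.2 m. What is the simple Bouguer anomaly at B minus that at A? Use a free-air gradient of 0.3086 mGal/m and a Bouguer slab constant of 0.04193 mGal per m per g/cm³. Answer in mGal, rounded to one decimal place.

-104.3

Δg_SB(A) = 982406.28 − 982867.53 + 0.3086×2072.1 − 0.04193×1.86×2072.1 = 16.60 mGal
Δg_SB(B) = 982576.62 − 982867.53 + 0.3086×881.2 − 0.04193×1.86×881.2 = -87.70 mGal
Difference = -87.70 − (16.60) = -104.30 mGal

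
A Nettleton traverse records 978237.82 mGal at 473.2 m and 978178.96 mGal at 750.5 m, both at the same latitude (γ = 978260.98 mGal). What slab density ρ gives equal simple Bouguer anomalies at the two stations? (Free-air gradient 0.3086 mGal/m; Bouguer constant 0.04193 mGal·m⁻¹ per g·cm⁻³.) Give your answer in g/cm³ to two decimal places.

2.30

Δg_obs = 978178.96 − 978237.82 = -58.86 mGal over Δh = 750.5 − 473.2 = 277.3 m
Equal Bouguer anomalies ⇒ Δg_obs + (0.3086 − 0.04193ρ)·Δh = 0
0.3086 − 0.04193ρ = −Δg_obs/Δh = 0.21226
ρ = (0.3086 − 0.21226) / 0.04193 = 2.30 g/cm³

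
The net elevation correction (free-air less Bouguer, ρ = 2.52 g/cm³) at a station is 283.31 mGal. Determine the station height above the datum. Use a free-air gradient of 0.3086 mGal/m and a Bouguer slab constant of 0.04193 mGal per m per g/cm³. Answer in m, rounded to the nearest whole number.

1396

Combined gradient = 0.3086 − 0.04193 × 2.52 = 0.2029364 mGal/m
h = 283.31 / 0.2029364 = 1396.05 m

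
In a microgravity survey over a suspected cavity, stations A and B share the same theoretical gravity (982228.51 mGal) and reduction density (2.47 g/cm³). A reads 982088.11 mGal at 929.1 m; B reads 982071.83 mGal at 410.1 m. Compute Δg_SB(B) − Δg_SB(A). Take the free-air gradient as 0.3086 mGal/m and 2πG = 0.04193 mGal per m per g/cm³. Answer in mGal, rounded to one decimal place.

-122.7

Δg_SB(A) = 982088.11 − 982228.51 + 0.3086×929.1 − 0.04193×2.47×929.1 = 50.10 mGal
Δg_SB(B) = 982071.83 − 982228.51 + 0.3086×410.1 − 0.04193×2.47×410.1 = -72.60 mGal
Difference = -72.60 − (50.10) = -122.70 mGal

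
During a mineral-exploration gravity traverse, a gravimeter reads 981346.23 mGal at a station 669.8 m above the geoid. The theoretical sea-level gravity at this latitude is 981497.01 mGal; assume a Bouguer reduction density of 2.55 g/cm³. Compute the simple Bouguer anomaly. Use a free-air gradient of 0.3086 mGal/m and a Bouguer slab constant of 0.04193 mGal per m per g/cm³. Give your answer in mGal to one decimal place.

-15.7

Free-air correction = 0.3086 × 669.8 = 206.70 mGal
Free-air anomaly = 981346.23 − 981497.01 + (206.70) = 55.92 mGal
Bouguer slab correction = 0.04193 × 2.55 × 669.8 = 71.62 mGal
Simple Bouguer anomaly = 55.92 − (71.62) = -15.70 mGal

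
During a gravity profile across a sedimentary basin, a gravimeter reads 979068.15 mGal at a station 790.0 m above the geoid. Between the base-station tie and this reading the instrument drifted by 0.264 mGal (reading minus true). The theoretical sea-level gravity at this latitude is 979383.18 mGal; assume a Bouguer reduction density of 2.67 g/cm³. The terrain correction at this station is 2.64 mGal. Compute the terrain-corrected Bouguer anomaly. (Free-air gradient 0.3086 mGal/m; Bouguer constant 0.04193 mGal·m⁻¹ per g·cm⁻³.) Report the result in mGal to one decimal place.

Drift-corrected reading = 979068.15 − (0.264) = 979067.886 mGal
Free-air correction = 0.3086 × 790.0 = 243.79 mGal
Free-air anomaly = 979067.886 − 979383.18 + (243.79) = -71.504 mGal
Bouguer slab correction = 0.04193 × 2.67 × 790.0 = 88.44 mGal
Simple Bouguer anomaly = -71.504 − (88.44) = -159.944 mGal
Complete Bouguer anomaly = -159.944 + 2.64 = -157.304 mGal

-157.3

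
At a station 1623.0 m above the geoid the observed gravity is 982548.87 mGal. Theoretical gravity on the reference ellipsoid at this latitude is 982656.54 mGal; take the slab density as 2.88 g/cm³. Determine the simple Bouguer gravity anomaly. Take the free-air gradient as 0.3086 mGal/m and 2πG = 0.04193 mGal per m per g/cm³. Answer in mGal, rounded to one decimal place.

Free-air correction = 0.3086 × 1623.0 = 500.86 mGal
Free-air anomaly = 982548.87 − 982656.54 + (500.86) = 393.19 mGal
Bouguer slab correction = 0.04193 × 2.88 × 1623.0 = 195.99 mGal
Simple Bouguer anomaly = 393.19 − (195.99) = 197.20 mGal

197.2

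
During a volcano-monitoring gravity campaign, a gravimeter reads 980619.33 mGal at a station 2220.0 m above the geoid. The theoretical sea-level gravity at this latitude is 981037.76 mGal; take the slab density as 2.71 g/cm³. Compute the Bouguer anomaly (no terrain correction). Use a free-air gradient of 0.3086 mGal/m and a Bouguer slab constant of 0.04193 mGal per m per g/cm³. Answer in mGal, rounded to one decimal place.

Free-air correction = 0.3086 × 2220.0 = 685.09 mGal
Free-air anomaly = 980619.33 − 981037.76 + (685.09) = 266.66 mGal
Bouguer slab correction = 0.04193 × 2.71 × 2220.0 = 252.26 mGal
Simple Bouguer anomaly = 266.66 − (252.26) = 14.40 mGal

14.4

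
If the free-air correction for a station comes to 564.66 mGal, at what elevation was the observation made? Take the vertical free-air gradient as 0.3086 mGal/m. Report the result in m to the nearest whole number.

1830

h = 564.66 / 0.3086 = 1829.75 m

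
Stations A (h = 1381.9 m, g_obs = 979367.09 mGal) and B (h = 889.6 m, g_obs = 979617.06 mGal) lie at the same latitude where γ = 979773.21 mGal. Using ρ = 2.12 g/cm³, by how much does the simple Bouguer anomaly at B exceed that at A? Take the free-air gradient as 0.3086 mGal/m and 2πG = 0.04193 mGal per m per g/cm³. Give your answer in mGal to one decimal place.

141.8

Δg_SB(A) = 979367.09 − 979773.21 + 0.3086×1381.9 − 0.04193×2.12×1381.9 = -102.50 mGal
Δg_SB(B) = 979617.06 − 979773.21 + 0.3086×889.6 − 0.04193×2.12×889.6 = 39.30 mGal
Difference = 39.30 − (-102.50) = 141.80 mGal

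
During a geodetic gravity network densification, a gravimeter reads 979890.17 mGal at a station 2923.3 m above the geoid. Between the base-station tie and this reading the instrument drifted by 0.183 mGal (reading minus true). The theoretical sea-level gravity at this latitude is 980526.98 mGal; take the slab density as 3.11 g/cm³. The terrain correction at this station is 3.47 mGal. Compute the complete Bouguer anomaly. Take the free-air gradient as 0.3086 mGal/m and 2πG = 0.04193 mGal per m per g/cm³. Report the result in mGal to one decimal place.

-112.6

Drift-corrected reading = 979890.17 − (0.183) = 979889.987 mGal
Free-air correction = 0.3086 × 2923.3 = 902.13 mGal
Free-air anomaly = 979889.987 − 980526.98 + (902.13) = 265.137 mGal
Bouguer slab correction = 0.04193 × 3.11 × 2923.3 = 381.21 mGal
Simple Bouguer anomaly = 265.137 − (381.21) = -116.073 mGal
Complete Bouguer anomaly = -116.073 + 3.47 = -112.603 mGal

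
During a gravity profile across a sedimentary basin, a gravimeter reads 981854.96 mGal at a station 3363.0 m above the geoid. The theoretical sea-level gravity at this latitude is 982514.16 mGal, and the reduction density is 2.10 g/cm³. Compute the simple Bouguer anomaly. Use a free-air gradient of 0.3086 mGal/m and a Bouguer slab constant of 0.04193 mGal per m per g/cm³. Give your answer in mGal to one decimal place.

Free-air correction = 0.3086 × 3363.0 = 1037.82 mGal
Free-air anomaly = 981854.96 − 982514.16 + (1037.82) = 378.62 mGal
Bouguer slab correction = 0.04193 × 2.10 × 3363.0 = 296.12 mGal
Simple Bouguer anomaly = 378.62 − (296.12) = 82.50 mGal

82.5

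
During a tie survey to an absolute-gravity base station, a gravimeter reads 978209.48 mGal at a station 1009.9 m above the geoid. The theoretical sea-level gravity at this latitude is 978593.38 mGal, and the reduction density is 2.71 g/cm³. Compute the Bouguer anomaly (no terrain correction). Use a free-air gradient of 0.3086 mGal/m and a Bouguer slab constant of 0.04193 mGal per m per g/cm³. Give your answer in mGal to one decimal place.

Free-air correction = 0.3086 × 1009.9 = 311.66 mGal
Free-air anomaly = 978209.48 − 978593.38 + (311.66) = -72.24 mGal
Bouguer slab correction = 0.04193 × 2.71 × 1009.9 = 114.76 mGal
Simple Bouguer anomaly = -72.24 − (114.76) = -187.00 mGal

-187.0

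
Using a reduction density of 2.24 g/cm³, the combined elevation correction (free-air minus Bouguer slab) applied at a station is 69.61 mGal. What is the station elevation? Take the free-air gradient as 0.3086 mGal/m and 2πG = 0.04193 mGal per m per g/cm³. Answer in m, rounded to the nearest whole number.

324

Combined gradient = 0.3086 − 0.04193 × 2.24 = 0.2146768 mGal/m
h = 69.61 / 0.2146768 = 324.25 m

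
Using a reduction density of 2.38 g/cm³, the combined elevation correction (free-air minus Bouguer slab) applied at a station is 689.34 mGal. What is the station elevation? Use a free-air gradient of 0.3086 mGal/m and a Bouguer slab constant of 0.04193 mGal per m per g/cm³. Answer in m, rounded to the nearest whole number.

3301

Combined gradient = 0.3086 − 0.04193 × 2.38 = 0.2088066 mGal/m
h = 689.34 / 0.2088066 = 3301.33 m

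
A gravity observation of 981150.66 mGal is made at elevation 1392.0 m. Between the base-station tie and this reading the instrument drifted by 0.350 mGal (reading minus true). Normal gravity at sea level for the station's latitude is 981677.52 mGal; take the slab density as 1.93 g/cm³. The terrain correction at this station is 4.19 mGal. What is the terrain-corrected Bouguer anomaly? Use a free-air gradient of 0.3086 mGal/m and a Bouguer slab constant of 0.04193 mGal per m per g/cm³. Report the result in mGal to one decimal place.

Drift-corrected reading = 981150.66 − (0.350) = 981150.310 mGal
Free-air correction = 0.3086 × 1392.0 = 429.57 mGal
Free-air anomaly = 981150.310 − 981677.52 + (429.57) = -97.640 mGal
Bouguer slab correction = 0.04193 × 1.93 × 1392.0 = 112.65 mGal
Simple Bouguer anomaly = -97.640 − (112.65) = -210.290 mGal
Complete Bouguer anomaly = -210.290 + 4.19 = -206.100 mGal

-206.1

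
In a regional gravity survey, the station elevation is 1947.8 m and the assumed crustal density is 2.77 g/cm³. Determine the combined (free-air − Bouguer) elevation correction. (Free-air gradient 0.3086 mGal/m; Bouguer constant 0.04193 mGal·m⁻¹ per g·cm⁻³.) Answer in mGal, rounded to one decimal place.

374.9

Combined gradient = 0.3086 − 0.04193 × 2.77 = 0.1924539 mGal/m
Combined elevation correction = 0.1924539 × 1947.8 = 374.9 mGal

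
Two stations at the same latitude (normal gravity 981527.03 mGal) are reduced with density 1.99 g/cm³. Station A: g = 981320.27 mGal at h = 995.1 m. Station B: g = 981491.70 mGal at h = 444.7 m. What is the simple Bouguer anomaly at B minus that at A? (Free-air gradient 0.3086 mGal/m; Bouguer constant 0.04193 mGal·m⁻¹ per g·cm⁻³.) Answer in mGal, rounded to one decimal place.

47.5

Δg_SB(A) = 981320.27 − 981527.03 + 0.3086×995.1 − 0.04193×1.99×995.1 = 17.30 mGal
Δg_SB(B) = 981491.70 − 981527.03 + 0.3086×444.7 − 0.04193×1.99×444.7 = 64.80 mGal
Difference = 64.80 − (17.30) = 47.50 mGal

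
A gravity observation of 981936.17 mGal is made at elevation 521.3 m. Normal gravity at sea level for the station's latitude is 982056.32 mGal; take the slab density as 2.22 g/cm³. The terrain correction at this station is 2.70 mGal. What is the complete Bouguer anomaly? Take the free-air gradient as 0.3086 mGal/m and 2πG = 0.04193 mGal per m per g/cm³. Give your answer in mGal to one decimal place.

-5.1

Free-air correction = 0.3086 × 521.3 = 160.87 mGal
Free-air anomaly = 981936.17 − 982056.32 + (160.87) = 40.72 mGal
Bouguer slab correction = 0.04193 × 2.22 × 521.3 = 48.53 mGal
Simple Bouguer anomaly = 40.72 − (48.53) = -7.81 mGal
Complete Bouguer anomaly = -7.81 + 2.70 = -5.11 mGal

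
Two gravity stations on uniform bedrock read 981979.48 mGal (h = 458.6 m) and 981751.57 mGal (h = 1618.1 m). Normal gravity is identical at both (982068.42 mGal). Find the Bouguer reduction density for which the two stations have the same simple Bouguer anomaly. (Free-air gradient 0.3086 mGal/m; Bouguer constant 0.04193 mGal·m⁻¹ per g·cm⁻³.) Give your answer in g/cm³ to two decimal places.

2.67

Δg_obs = 981751.57 − 981979.48 = -227.91 mGal over Δh = 1618.1 − 458.6 = 1159.5 m
Equal Bouguer anomalies ⇒ Δg_obs + (0.3086 − 0.04193ρ)·Δh = 0
0.3086 − 0.04193ρ = −Δg_obs/Δh = 0.19656
ρ = (0.3086 − 0.19656) / 0.04193 = 2.67 g/cm³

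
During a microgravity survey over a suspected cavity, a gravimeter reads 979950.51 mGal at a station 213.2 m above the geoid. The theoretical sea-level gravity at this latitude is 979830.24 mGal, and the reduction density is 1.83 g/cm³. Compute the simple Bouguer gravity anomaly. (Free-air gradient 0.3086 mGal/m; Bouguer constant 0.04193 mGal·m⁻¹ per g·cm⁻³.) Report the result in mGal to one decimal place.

169.7

Free-air correction = 0.3086 × 213.2 = 65.79 mGal
Free-air anomaly = 979950.51 − 979830.24 + (65.79) = 186.06 mGal
Bouguer slab correction = 0.04193 × 1.83 × 213.2 = 16.36 mGal
Simple Bouguer anomaly = 186.06 − (16.36) = 169.70 mGal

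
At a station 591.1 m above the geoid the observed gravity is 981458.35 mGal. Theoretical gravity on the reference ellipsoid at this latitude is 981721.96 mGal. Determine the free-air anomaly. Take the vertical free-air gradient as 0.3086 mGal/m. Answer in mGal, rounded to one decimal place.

-81.2

Free-air correction = 0.3086 × 591.1 = 182.41 mGal
Free-air anomaly = 981458.35 − 981721.96 + (182.41) = -81.20 mGal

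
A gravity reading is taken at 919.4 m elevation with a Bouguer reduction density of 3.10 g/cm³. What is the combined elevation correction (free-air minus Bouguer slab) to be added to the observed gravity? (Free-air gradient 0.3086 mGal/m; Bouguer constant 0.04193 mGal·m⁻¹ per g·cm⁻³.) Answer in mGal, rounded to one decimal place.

164.2

Combined gradient = 0.3086 − 0.04193 × 3.10 = 0.1786170 mGal/m
Combined elevation correction = 0.1786170 × 919.4 = 164.2 mGal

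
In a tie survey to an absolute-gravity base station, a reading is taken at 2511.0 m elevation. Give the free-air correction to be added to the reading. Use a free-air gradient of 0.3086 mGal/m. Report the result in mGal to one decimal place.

Free-air correction = 0.3086 × 2511.0 = 774.9 mGal

774.9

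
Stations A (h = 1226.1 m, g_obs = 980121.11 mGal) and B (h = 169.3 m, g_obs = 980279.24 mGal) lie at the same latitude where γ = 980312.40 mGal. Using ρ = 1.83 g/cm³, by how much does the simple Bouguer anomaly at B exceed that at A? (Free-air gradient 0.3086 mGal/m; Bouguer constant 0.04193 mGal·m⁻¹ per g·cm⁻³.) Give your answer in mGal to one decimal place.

-86.9

Δg_SB(A) = 980121.11 − 980312.40 + 0.3086×1226.1 − 0.04193×1.83×1226.1 = 93.00 mGal
Δg_SB(B) = 980279.24 − 980312.40 + 0.3086×169.3 − 0.04193×1.83×169.3 = 6.10 mGal
Difference = 6.10 − (93.00) = -86.90 mGal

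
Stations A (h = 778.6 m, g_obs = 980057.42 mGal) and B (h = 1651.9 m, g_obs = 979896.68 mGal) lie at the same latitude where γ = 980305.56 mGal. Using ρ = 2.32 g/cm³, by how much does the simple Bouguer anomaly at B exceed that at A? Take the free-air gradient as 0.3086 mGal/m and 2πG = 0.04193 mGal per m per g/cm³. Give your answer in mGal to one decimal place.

23.8

Δg_SB(A) = 980057.42 − 980305.56 + 0.3086×778.6 − 0.04193×2.32×778.6 = -83.60 mGal
Δg_SB(B) = 979896.68 − 980305.56 + 0.3086×1651.9 − 0.04193×2.32×1651.9 = -59.80 mGal
Difference = -59.80 − (-83.60) = 23.80 mGal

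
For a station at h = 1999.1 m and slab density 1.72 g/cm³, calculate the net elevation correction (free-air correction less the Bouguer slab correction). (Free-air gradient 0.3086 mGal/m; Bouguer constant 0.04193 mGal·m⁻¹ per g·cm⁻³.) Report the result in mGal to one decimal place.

Combined gradient = 0.3086 − 0.04193 × 1.72 = 0.2364804 mGal/m
Combined elevation correction = 0.2364804 × 1999.1 = 472.7 mGal

472.7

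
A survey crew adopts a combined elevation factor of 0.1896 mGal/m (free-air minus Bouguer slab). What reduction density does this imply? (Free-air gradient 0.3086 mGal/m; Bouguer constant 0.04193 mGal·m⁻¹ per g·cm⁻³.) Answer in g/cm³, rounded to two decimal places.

2.84

0.1896 = 0.3086 − 0.04193 × ρ
ρ = (0.3086 − 0.1896) / 0.04193 = 2.84 g/cm³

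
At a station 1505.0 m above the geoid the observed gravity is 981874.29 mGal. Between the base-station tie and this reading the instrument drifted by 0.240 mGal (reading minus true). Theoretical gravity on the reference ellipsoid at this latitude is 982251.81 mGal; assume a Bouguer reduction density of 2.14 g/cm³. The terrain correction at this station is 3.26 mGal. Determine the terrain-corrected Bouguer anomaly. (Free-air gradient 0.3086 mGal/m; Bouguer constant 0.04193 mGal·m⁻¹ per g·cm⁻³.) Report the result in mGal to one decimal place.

Drift-corrected reading = 981874.29 − (0.240) = 981874.050 mGal
Free-air correction = 0.3086 × 1505.0 = 464.44 mGal
Free-air anomaly = 981874.050 − 982251.81 + (464.44) = 86.680 mGal
Bouguer slab correction = 0.04193 × 2.14 × 1505.0 = 135.04 mGal
Simple Bouguer anomaly = 86.680 − (135.04) = -48.360 mGal
Complete Bouguer anomaly = -48.360 + 3.26 = -45.100 mGal

-45.1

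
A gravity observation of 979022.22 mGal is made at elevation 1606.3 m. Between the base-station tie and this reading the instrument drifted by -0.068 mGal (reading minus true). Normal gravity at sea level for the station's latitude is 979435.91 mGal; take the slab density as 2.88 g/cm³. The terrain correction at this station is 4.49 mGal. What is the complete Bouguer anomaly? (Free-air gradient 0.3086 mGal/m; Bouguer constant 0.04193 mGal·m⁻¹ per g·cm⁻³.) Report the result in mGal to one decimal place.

-107.4

Drift-corrected reading = 979022.22 − (-0.068) = 979022.288 mGal
Free-air correction = 0.3086 × 1606.3 = 495.70 mGal
Free-air anomaly = 979022.288 − 979435.91 + (495.70) = 82.078 mGal
Bouguer slab correction = 0.04193 × 2.88 × 1606.3 = 193.97 mGal
Simple Bouguer anomaly = 82.078 − (193.97) = -111.892 mGal
Complete Bouguer anomaly = -111.892 + 4.49 = -107.402 mGal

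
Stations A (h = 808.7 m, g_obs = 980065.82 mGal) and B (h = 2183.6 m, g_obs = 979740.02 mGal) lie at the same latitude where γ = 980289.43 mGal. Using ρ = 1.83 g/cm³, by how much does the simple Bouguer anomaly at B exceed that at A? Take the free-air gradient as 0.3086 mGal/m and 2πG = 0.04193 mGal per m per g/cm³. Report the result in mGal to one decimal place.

-7.0

Δg_SB(A) = 980065.82 − 980289.43 + 0.3086×808.7 − 0.04193×1.83×808.7 = -36.10 mGal
Δg_SB(B) = 979740.02 − 980289.43 + 0.3086×2183.6 − 0.04193×1.83×2183.6 = -43.10 mGal
Difference = -43.10 − (-36.10) = -7.00 mGal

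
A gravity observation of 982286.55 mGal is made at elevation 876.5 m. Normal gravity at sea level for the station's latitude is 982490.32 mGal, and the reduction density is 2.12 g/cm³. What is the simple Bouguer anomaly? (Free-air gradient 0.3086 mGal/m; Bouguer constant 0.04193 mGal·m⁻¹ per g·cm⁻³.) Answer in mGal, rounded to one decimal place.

-11.2

Free-air correction = 0.3086 × 876.5 = 270.49 mGal
Free-air anomaly = 982286.55 − 982490.32 + (270.49) = 66.72 mGal
Bouguer slab correction = 0.04193 × 2.12 × 876.5 = 77.91 mGal
Simple Bouguer anomaly = 66.72 − (77.91) = -11.19 mGal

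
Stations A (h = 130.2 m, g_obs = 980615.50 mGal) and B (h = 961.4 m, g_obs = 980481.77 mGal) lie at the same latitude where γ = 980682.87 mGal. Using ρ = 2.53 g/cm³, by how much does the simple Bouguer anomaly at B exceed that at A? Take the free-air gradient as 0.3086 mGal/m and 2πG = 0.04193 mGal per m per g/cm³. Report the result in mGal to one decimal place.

Δg_SB(A) = 980615.50 − 980682.87 + 0.3086×130.2 − 0.04193×2.53×130.2 = -41.00 mGal
Δg_SB(B) = 980481.77 − 980682.87 + 0.3086×961.4 − 0.04193×2.53×961.4 = -6.40 mGal
Difference = -6.40 − (-41.00) = 34.60 mGal

34.6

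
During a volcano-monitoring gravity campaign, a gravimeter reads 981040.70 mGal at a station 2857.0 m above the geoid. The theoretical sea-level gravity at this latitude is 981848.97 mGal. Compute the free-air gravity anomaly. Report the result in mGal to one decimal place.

73.4

Free-air correction = 0.3086 × 2857.0 = 881.67 mGal
Free-air anomaly = 981040.70 − 981848.97 + (881.67) = 73.40 mGal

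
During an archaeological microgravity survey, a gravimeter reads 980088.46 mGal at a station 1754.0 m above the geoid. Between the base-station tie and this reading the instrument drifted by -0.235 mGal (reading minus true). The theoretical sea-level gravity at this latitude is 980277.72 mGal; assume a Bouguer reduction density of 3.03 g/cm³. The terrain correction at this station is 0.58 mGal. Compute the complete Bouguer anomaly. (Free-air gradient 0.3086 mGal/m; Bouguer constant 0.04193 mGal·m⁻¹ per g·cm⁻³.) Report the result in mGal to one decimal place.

Drift-corrected reading = 980088.46 − (-0.235) = 980088.695 mGal
Free-air correction = 0.3086 × 1754.0 = 541.28 mGal
Free-air anomaly = 980088.695 − 980277.72 + (541.28) = 352.255 mGal
Bouguer slab correction = 0.04193 × 3.03 × 1754.0 = 222.84 mGal
Simple Bouguer anomaly = 352.255 − (222.84) = 129.415 mGal
Complete Bouguer anomaly = 129.415 + 0.58 = 129.995 mGal

130.0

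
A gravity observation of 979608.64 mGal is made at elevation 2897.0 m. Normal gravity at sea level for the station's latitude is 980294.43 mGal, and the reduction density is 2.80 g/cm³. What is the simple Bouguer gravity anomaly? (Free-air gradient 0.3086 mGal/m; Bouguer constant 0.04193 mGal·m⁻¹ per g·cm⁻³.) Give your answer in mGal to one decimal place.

-131.9

Free-air correction = 0.3086 × 2897.0 = 894.01 mGal
Free-air anomaly = 979608.64 − 980294.43 + (894.01) = 208.22 mGal
Bouguer slab correction = 0.04193 × 2.80 × 2897.0 = 340.12 mGal
Simple Bouguer anomaly = 208.22 − (340.12) = -131.90 mGal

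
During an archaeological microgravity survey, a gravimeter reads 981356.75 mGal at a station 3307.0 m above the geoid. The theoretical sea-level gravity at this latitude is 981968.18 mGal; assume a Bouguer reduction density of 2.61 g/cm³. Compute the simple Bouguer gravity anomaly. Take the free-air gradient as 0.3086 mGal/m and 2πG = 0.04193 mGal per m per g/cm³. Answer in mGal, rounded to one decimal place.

47.2

Free-air correction = 0.3086 × 3307.0 = 1020.54 mGal
Free-air anomaly = 981356.75 − 981968.18 + (1020.54) = 409.11 mGal
Bouguer slab correction = 0.04193 × 2.61 × 3307.0 = 361.91 mGal
Simple Bouguer anomaly = 409.11 − (361.91) = 47.20 mGal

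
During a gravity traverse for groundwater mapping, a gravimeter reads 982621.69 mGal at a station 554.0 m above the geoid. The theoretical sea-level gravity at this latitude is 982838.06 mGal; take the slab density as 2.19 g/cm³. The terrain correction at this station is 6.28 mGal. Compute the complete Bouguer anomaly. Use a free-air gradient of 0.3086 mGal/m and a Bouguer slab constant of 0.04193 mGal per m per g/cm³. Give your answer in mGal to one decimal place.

Free-air correction = 0.3086 × 554.0 = 170.96 mGal
Free-air anomaly = 982621.69 − 982838.06 + (170.96) = -45.41 mGal
Bouguer slab correction = 0.04193 × 2.19 × 554.0 = 50.87 mGal
Simple Bouguer anomaly = -45.41 − (50.87) = -96.28 mGal
Complete Bouguer anomaly = -96.28 + 6.28 = -90.00 mGal

-90.0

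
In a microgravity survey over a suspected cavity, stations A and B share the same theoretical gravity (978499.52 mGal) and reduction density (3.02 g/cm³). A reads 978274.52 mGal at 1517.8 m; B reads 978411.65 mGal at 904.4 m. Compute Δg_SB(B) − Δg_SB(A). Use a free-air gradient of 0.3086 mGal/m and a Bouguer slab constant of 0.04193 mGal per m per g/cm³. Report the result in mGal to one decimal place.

Δg_SB(A) = 978274.52 − 978499.52 + 0.3086×1517.8 − 0.04193×3.02×1517.8 = 51.20 mGal
Δg_SB(B) = 978411.65 − 978499.52 + 0.3086×904.4 − 0.04193×3.02×904.4 = 76.70 mGal
Difference = 76.70 − (51.20) = 25.50 mGal

25.5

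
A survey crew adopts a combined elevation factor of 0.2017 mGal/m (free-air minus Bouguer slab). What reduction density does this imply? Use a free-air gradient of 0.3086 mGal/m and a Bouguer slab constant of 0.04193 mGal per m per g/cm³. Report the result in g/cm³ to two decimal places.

0.2017 = 0.3086 − 0.04193 × ρ
ρ = (0.3086 − 0.2017) / 0.04193 = 2.55 g/cm³

2.55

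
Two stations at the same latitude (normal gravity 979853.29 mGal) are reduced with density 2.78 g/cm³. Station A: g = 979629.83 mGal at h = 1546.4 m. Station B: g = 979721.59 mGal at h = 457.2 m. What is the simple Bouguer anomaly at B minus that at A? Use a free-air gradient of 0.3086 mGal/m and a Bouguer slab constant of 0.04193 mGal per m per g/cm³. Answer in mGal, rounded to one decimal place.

-117.4

Δg_SB(A) = 979629.83 − 979853.29 + 0.3086×1546.4 − 0.04193×2.78×1546.4 = 73.50 mGal
Δg_SB(B) = 979721.59 − 979853.29 + 0.3086×457.2 − 0.04193×2.78×457.2 = -43.90 mGal
Difference = -43.90 − (73.50) = -117.40 mGal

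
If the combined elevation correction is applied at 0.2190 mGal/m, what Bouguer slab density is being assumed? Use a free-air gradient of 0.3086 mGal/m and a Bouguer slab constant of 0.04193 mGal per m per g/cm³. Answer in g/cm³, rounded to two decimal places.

0.2190 = 0.3086 − 0.04193 × ρ
ρ = (0.3086 − 0.2190) / 0.04193 = 2.14 g/cm³

2.14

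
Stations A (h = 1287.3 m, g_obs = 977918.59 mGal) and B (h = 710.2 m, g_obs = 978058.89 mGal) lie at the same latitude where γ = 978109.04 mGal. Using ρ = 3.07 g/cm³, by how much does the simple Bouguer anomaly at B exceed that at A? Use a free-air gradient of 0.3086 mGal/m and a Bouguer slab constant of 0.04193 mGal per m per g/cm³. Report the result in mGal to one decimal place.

Δg_SB(A) = 977918.59 − 978109.04 + 0.3086×1287.3 − 0.04193×3.07×1287.3 = 41.10 mGal
Δg_SB(B) = 978058.89 − 978109.04 + 0.3086×710.2 − 0.04193×3.07×710.2 = 77.60 mGal
Difference = 77.60 − (41.10) = 36.50 mGal

36.5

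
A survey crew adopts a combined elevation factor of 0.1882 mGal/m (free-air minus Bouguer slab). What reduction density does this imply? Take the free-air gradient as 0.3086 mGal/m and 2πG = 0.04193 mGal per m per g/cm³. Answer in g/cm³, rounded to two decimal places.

2.87

0.1882 = 0.3086 − 0.04193 × ρ
ρ = (0.3086 − 0.1882) / 0.04193 = 2.87 g/cm³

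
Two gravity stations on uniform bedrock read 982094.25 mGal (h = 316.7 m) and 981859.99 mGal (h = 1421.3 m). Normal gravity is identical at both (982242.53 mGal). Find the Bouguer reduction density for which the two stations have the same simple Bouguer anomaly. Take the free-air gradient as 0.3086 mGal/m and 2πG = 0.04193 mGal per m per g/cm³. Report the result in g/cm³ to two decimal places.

Δg_obs = 981859.99 − 982094.25 = -234.26 mGal over Δh = 1421.3 − 316.7 = 1104.6 m
Equal Bouguer anomalies ⇒ Δg_obs + (0.3086 − 0.04193ρ)·Δh = 0
0.3086 − 0.04193ρ = −Δg_obs/Δh = 0.21208
ρ = (0.3086 − 0.21208) / 0.04193 = 2.30 g/cm³

2.30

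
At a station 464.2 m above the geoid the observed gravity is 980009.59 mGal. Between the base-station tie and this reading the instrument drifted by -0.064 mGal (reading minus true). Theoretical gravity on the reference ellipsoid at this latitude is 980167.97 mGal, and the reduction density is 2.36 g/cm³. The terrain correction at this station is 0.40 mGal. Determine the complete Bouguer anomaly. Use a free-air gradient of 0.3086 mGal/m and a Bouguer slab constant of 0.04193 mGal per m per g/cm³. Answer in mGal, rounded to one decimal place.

Drift-corrected reading = 980009.59 − (-0.064) = 980009.654 mGal
Free-air correction = 0.3086 × 464.2 = 143.25 mGal
Free-air anomaly = 980009.654 − 980167.97 + (143.25) = -15.066 mGal
Bouguer slab correction = 0.04193 × 2.36 × 464.2 = 45.93 mGal
Simple Bouguer anomaly = -15.066 − (45.93) = -60.996 mGal
Complete Bouguer anomaly = -60.996 + 0.40 = -60.596 mGal

-60.6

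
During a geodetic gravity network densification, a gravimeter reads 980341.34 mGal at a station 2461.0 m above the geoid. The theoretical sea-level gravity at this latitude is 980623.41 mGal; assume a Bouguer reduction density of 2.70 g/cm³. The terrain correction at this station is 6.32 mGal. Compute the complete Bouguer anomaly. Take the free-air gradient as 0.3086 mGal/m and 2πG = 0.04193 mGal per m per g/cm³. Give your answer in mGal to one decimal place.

Free-air correction = 0.3086 × 2461.0 = 759.46 mGal
Free-air anomaly = 980341.34 − 980623.41 + (759.46) = 477.39 mGal
Bouguer slab correction = 0.04193 × 2.70 × 2461.0 = 278.61 mGal
Simple Bouguer anomaly = 477.39 − (278.61) = 198.78 mGal
Complete Bouguer anomaly = 198.78 + 6.32 = 205.10 mGal

205.1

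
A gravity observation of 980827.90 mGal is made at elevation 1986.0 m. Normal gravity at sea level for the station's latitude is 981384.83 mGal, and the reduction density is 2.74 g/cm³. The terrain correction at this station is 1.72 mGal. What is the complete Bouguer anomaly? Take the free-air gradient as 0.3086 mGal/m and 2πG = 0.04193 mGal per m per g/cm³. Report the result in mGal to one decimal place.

-170.5

Free-air correction = 0.3086 × 1986.0 = 612.88 mGal
Free-air anomaly = 980827.90 − 981384.83 + (612.88) = 55.95 mGal
Bouguer slab correction = 0.04193 × 2.74 × 1986.0 = 228.17 mGal
Simple Bouguer anomaly = 55.95 − (228.17) = -172.22 mGal
Complete Bouguer anomaly = -172.22 + 1.72 = -170.50 mGal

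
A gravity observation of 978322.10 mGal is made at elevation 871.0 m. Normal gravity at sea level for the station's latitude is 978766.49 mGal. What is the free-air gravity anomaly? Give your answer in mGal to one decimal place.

Free-air correction = 0.3086 × 871.0 = 268.79 mGal
Free-air anomaly = 978322.10 − 978766.49 + (268.79) = -175.60 mGal

-175.6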